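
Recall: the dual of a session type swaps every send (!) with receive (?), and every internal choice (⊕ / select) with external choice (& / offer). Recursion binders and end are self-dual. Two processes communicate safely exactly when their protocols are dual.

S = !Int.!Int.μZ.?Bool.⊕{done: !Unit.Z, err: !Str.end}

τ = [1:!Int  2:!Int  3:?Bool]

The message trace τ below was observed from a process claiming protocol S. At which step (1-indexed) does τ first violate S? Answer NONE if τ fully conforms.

NONE

@1 !Int  ok  residual = !Int.μZ.…
@2 !Int  ok  residual = μZ.…
@3 ?Bool  ok  residual = ⊕{done: !Unit.μZ.…, err: !Str.end}
all 3 steps conform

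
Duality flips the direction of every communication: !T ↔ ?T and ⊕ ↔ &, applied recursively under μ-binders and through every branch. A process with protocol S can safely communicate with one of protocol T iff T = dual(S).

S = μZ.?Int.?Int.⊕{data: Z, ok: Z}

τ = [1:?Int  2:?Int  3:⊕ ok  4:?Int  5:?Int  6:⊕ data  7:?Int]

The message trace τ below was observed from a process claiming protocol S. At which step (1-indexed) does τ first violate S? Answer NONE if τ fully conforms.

NONE

@1 ?Int  ✓  cont: ?Int.⊕{data: μZ.…, ok: μZ.…}
@2 ?Int  ✓  cont: ⊕{data: μZ.…, ok: μZ.…}
@3 ⊕ ok  ✓  cont: μZ.…
@4 ?Int  ✓  cont: ?Int.⊕{data: μZ.…, ok: μZ.…}
@5 ?Int  ✓  cont: ⊕{data: μZ.…, ok: μZ.…}
@6 ⊕ data  ✓  cont: μZ.…
@7 ?Int  ✓  cont: ?Int.⊕{data: μZ.…, ok: μZ.…}
trace exhausted — no violation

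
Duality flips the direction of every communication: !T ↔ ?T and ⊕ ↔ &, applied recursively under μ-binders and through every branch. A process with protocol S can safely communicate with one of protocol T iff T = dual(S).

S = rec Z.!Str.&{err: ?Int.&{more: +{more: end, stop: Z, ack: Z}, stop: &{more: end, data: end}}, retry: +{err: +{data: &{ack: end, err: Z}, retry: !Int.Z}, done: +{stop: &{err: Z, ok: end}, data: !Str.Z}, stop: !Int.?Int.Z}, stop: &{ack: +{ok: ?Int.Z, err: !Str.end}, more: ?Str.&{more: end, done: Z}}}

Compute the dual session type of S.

rec Z.?Str.+{err: !Int.+{more: &{more: end, stop: Z, ack: Z}, stop: +{more: end, data: end}}, retry: &{err: &{data: +{ack: end, err: Z}, retry: ?Int.Z}, done: &{stop: +{err: Z, ok: end}, data: ?Str.Z}, stop: ?Int.!Int.Z}, stop: +{ack: &{ok: !Int.Z, err: ?Str.end}, more: !Str.+{more: end, done: Z}}}

rec Z = rec Z  (μ self-dual)
  !Str = ?Str
    &{err,retry,stop} = +{err,retry,stop}  (&→⊕)
      [err]
        ?Int = !Int
          &{more,stop} = +{more,stop}  (&→⊕)
            [more]
              +{more,stop,ack} = &{more,stop,ack}  (select→offer)
                [more]
                  dual(end) = end
                [stop]
                  dual(Z) = Z
                [ack]
                  dual(Z) = Z
            [stop]
              &{more,data} = +{more,data}  (&→⊕)
                [more]
                  dual(end) = end
                [data]
                  dual(end) = end
      [retry]
        +{err,done,stop} = &{err,done,stop}  (select→offer)
          [err]
            +{data,retry} = &{data,retry}  (select→offer)
              [data]
                &{ack,err} = +{ack,err}  (&→⊕)
                  [ack]
                    dual(end) = end
                  [err]
                    dual(Z) = Z
              [retry]
                !Int = ?Int
                  dual(Z) = Z
          [done]
            +{stop,data} = &{stop,data}  (select→offer)
              [stop]
                &{err,ok} = +{err,ok}  (&→⊕)
                  [err]
                    dual(Z) = Z
                  [ok]
                    dual(end) = end
              [data]
                !Str = ?Str
                  dual(Z) = Z
          [stop]
            !Int = ?Int
              ?Int = !Int
                dual(Z) = Z
      [stop]
        &{ack,more} = +{ack,more}  (&→⊕)
          [ack]
            +{ok,err} = &{ok,err}  (select→offer)
              [ok]
                ?Int = !Int
                  dual(Z) = Z
              [err]
                !Str = ?Str
                  dual(end) = end
          [more]
            ?Str = !Str
              &{more,done} = +{more,done}  (&→⊕)
                [more]
                  dual(end) = end
                [done]
                  dual(Z) = Z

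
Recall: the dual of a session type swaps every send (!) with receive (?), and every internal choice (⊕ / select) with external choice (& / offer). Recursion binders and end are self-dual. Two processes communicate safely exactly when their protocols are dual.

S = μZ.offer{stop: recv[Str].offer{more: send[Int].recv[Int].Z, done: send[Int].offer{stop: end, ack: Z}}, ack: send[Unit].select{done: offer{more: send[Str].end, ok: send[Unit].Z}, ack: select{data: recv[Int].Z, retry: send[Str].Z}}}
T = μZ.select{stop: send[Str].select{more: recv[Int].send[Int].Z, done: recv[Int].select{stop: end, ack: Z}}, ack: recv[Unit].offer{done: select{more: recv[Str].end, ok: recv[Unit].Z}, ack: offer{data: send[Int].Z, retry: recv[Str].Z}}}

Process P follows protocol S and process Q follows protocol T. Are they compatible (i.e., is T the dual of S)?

YES

μZ vs μZ  ok (rec unchanged)
  offer{stop,ack} vs select{stop,ack}  ok labels match
    • stop:
      recv[Str] vs send[Str]  ok
        offer{more,done} vs select{more,done}  ok labels match
          • more:
            send[Int] vs recv[Int]  ok
              recv[Int] vs send[Int]  ok
                Z vs Z  ok
          • done:
            send[Int] vs recv[Int]  ok
              offer{stop,ack} vs select{stop,ack}  ok labels match
                • stop:
                  end vs end  ok
                • ack:
                  Z vs Z  ok
    • ack:
      send[Unit] vs recv[Unit]  ok
        select{done,ack} vs offer{done,ack}  ok labels match
          • done:
            offer{more,ok} vs select{more,ok}  ok labels match
              • more:
                send[Str] vs recv[Str]  ok
                  end vs end  ok
              • ok:
                send[Unit] vs recv[Unit]  ok
                  Z vs Z  ok
          • ack:
            select{data,retry} vs offer{data,retry}  ok labels match
              • data:
                recv[Int] vs send[Int]  ok
                  Z vs Z  ok
              • retry:
                send[Str] vs recv[Str]  ok
                  Z vs Z  ok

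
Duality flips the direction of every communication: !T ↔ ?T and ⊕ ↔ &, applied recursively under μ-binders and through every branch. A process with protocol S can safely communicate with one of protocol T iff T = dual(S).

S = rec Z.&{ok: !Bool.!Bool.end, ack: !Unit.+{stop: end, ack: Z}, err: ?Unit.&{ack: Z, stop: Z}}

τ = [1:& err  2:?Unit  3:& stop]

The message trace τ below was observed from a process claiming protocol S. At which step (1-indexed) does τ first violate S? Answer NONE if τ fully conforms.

NONE

step 1: & err  ok  cont: ?Unit.&{ack: rec Z.…, stop: rec Z.…}
step 2: ?Unit  ok  cont: &{ack: rec Z.…, stop: rec Z.…}
step 3: & stop  ok  cont: rec Z.…
all 3 steps conform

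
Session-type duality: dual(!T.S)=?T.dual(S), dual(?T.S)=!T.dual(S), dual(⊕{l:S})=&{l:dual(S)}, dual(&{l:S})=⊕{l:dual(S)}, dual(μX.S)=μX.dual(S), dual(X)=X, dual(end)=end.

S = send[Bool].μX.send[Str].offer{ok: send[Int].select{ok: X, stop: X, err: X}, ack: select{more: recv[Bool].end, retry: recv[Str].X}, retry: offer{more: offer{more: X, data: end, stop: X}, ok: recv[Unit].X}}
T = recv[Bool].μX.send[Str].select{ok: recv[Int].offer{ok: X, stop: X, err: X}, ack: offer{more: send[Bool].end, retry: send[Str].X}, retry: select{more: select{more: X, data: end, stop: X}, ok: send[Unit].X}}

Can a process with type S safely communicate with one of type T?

NO

send[Bool] vs recv[Bool]  ok
  μX vs μX  ok (μ self-dual)
    send[Str] vs send[Str]  ✗ same direction on both sides — not dual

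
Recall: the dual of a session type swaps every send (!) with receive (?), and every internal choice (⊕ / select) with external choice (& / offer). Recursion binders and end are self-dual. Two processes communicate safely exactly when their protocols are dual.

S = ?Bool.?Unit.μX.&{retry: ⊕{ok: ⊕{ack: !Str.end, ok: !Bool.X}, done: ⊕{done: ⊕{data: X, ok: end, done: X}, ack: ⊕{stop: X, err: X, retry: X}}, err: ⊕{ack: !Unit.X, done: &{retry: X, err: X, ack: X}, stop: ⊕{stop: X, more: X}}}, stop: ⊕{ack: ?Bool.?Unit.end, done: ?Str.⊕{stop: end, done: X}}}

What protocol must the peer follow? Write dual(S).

?Bool = !Bool
  ?Unit = !Unit
    μX = μX  (μ self-dual)
      &{retry,stop} = ⊕{retry,stop}  (external→internal)
        [retry]
          ⊕{ok,done,err} = &{ok,done,err}  (select→offer)
            [ok]
              ⊕{ack,ok} = &{ack,ok}  (select→offer)
                [ack]
                  !Str = ?Str
                    end self-dual
                [ok]
                  !Bool = ?Bool
                    X self-dual
            [done]
              ⊕{done,ack} = &{done,ack}  (select→offer)
                [done]
                  ⊕{data,ok,done} = &{data,ok,done}  (select→offer)
                    [data]
                      X self-dual
                    [ok]
                      end self-dual
                    [done]
                      X self-dual
                [ack]
                  ⊕{stop,err,retry} = &{stop,err,retry}  (select→offer)
                    [stop]
                      X self-dual
                    [err]
                      X self-dual
                    [retry]
                      X self-dual
            [err]
              ⊕{ack,done,stop} = &{ack,done,stop}  (select→offer)
                [ack]
                  !Unit = ?Unit
                    X self-dual
                [done]
                  &{retry,err,ack} = ⊕{retry,err,ack}  (external→internal)
                    [retry]
                      X self-dual
                    [err]
                      X self-dual
                    [ack]
                      X self-dual
                [stop]
                  ⊕{stop,more} = &{stop,more}  (select→offer)
                    [stop]
                      X self-dual
                    [more]
                      X self-dual
        [stop]
          ⊕{ack,done} = &{ack,done}  (select→offer)
            [ack]
              ?Bool = !Bool
                ?Unit = !Unit
                  end self-dual
            [done]
              ?Str = !Str
                ⊕{stop,done} = &{stop,done}  (select→offer)
                  [stop]
                    end self-dual
                  [done]
                    X self-dual

!Bool.!Unit.μX.⊕{retry: &{ok: &{ack: ?Str.end, ok: ?Bool.X}, done: &{done: &{data: X, ok: end, done: X}, ack: &{stop: X, err: X, retry: X}}, err: &{ack: ?Unit.X, done: ⊕{retry: X, err: X, ack: X}, stop: &{stop: X, more: X}}}, stop: &{ack: !Bool.!Unit.end, done: !Str.&{stop: end, done: X}}}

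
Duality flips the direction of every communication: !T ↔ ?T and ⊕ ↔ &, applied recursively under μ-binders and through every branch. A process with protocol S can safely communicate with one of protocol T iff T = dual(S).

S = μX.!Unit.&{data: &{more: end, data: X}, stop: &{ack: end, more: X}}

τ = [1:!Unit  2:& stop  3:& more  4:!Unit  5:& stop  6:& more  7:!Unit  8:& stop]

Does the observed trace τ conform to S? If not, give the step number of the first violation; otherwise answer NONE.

[1] !Unit  ok  now at &{data: &{more: end, data: μX.…}, stop: &{ack: end, more: μX.…}}
[2] & stop  ok  now at &{ack: end, more: μX.…}
[3] & more  ok  now at μX.…
[4] !Unit  ok  now at &{data: &{more: end, data: μX.…}, stop: &{ack: end, more: μX.…}}
[5] & stop  ok  now at &{ack: end, more: μX.…}
[6] & more  ok  now at μX.…
[7] !Unit  ok  now at &{data: &{more: end, data: μX.…}, stop: &{ack: end, more: μX.…}}
[8] & stop  ok  now at &{ack: end, more: μX.…}
trace exhausted — no violation

NONE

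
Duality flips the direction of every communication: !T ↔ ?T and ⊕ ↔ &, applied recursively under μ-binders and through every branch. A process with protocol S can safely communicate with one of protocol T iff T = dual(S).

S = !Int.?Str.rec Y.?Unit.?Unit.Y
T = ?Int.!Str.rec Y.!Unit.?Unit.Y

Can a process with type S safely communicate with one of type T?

!Int | ?Int  ok
  ?Str | !Str  ok
    rec Y | rec Y  ok (rec unchanged)
      ?Unit | !Unit  ok
        ?Unit | ?Unit  ✗ same direction on both sides — not dual

NO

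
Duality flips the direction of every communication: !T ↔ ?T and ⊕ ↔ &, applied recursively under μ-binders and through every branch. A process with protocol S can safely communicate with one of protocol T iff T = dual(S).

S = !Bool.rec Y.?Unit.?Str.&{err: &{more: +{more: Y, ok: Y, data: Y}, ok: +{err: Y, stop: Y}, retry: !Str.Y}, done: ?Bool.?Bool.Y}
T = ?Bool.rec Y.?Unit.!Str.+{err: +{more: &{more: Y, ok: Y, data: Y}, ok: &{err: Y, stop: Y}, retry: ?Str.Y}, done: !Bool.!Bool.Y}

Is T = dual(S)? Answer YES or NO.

!Bool vs ?Bool  ok
  rec Y vs rec Y  ok (μ self-dual)
    ?Unit vs ?Unit  ✗ same direction on both sides — not dual

NO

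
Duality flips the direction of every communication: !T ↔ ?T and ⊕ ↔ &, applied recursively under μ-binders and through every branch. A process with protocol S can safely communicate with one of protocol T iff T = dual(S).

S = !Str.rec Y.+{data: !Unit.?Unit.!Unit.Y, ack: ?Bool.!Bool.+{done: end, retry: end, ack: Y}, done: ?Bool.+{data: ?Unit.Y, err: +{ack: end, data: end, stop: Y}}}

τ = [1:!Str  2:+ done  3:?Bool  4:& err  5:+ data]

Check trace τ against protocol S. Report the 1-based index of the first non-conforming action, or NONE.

4

@1 !Str  ok  cont: rec Y.…
@2 + done  ok  cont: ?Bool.+{data: ?Unit.rec Y.…, err: +{ack: end, data: end, stop: rec Y.…}}
@3 ?Bool  ok  cont: +{data: ?Unit.rec Y.…, err: +{ack: end, data: end, stop: rec Y.…}}
@4 got & err, protocol expects + data or + err  ✗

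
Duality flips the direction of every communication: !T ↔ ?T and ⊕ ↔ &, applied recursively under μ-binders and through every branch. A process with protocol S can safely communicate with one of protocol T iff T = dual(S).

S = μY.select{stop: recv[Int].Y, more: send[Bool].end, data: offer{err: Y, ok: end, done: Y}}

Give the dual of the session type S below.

μY.offer{stop: send[Int].Y, more: recv[Bool].end, data: select{err: Y, ok: end, done: Y}}

μY ↦ μY  (μ self-dual)
  select{stop,more,data} ↦ offer{stop,more,data}  (internal→external)
    case stop:
      recv[Int] ↦ send[Int]
        Y ↦ Y
    case more:
      send[Bool] ↦ recv[Bool]
        end ↦ end
    case data:
      offer{err,ok,done} ↦ select{err,ok,done}  (external→internal)
        case err:
          Y ↦ Y
        case ok:
          end ↦ end
        case done:
          Y ↦ Y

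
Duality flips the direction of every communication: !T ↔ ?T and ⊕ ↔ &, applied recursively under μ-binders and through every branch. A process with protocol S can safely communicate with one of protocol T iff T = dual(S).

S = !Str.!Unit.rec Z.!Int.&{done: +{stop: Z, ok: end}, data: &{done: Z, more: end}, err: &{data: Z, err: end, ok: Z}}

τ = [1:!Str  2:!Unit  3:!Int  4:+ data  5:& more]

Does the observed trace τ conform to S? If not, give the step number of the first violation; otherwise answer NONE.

4

step 1: !Str  match  cont: !Unit.rec Z.…
step 2: !Unit  match  cont: rec Z.…
step 3: !Int  match  cont: &{done: +{stop: rec Z.…, ok: end}, data: &{done: rec Z.…, more: end}, err: &{data: rec Z.…, err: end, ok: rec Z.…}}
step 4: got + data, protocol expects & done or & data or & err  ✗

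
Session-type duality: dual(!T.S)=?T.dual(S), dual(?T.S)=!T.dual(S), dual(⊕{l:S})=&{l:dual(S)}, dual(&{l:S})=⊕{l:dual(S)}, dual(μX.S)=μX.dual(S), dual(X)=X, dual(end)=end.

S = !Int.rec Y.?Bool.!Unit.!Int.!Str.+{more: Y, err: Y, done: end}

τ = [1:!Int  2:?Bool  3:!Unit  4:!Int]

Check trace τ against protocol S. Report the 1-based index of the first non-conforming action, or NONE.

NONE

step 1: !Int  ✓  now at rec Y.…
step 2: ?Bool  ✓  now at !Unit.!Int.!Str.+{more: rec Y.…, err: rec Y.…, done: end}
step 3: !Unit  ✓  now at !Int.!Str.+{more: rec Y.…, err: rec Y.…, done: end}
step 4: !Int  ✓  now at !Str.+{more: rec Y.…, err: rec Y.…, done: end}
trace exhausted — no violation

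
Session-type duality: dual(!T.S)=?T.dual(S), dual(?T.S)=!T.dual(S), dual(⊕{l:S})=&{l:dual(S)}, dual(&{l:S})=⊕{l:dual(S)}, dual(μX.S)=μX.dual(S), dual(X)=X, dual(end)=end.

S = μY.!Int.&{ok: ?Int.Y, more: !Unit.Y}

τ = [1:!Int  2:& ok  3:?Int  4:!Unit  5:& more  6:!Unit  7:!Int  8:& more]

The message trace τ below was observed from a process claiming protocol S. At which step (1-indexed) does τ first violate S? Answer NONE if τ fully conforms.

4

@1 !Int  match  residual = &{ok: ?Int.μY.…, more: !Unit.μY.…}
@2 & ok  match  residual = ?Int.μY.…
@3 ?Int  match  residual = μY.…
@4 got !Unit, protocol expects !Int  ✗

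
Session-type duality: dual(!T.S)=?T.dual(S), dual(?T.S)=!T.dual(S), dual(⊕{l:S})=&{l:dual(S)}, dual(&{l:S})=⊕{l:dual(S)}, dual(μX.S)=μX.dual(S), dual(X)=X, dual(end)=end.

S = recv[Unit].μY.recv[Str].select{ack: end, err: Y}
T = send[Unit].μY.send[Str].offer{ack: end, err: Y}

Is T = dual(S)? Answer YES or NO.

recv[Unit] | send[Unit]  match
  μY | μY  match (binder kept)
    recv[Str] | send[Str]  match
      select{ack,err} | offer{ack,err}  match label sets agree
        case ack:
          end | end  match
        case err:
          Y | Y  match

YES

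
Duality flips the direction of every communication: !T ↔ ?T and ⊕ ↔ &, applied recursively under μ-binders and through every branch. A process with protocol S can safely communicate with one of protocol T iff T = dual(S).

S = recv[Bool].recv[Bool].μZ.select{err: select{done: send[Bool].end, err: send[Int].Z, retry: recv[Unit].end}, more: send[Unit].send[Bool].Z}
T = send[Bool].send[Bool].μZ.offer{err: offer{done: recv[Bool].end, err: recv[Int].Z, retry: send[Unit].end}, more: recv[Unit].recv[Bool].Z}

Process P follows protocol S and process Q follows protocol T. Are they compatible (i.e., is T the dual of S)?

recv[Bool] vs send[Bool]  ok
  recv[Bool] vs send[Bool]  ok
    μZ vs μZ  ok (μ self-dual)
      select{err,more} vs offer{err,more}  ok same labels
        case err:
          select{done,err,retry} vs offer{done,err,retry}  ok same labels
            case done:
              send[Bool] vs recv[Bool]  ok
                end vs end  ok
            case err:
              send[Int] vs recv[Int]  ok
                Z vs Z  ok
            case retry:
              recv[Unit] vs send[Unit]  ok
                end vs end  ok
        case more:
          send[Unit] vs recv[Unit]  ok
            send[Bool] vs recv[Bool]  ok
              Z vs Z  ok

YES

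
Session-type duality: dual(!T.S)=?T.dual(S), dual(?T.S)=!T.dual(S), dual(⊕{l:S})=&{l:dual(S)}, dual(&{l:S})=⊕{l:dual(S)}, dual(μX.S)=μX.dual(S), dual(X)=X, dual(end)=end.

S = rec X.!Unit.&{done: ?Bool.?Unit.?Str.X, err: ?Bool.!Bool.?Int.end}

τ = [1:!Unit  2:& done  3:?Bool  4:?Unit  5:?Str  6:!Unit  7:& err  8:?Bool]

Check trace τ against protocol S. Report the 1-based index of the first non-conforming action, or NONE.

NONE

step 1: !Unit  ✓  state: &{done: ?Bool.?Unit.?Str.rec X.…, err: ?Bool.!Bool.?Int.end}
step 2: & done  ✓  state: ?Bool.?Unit.?Str.rec X.…
step 3: ?Bool  ✓  state: ?Unit.?Str.rec X.…
step 4: ?Unit  ✓  state: ?Str.rec X.…
step 5: ?Str  ✓  state: rec X.…
step 6: !Unit  ✓  state: &{done: ?Bool.?Unit.?Str.rec X.…, err: ?Bool.!Bool.?Int.end}
step 7: & err  ✓  state: ?Bool.!Bool.?Int.end
step 8: ?Bool  ✓  state: !Bool.?Int.end
all 8 steps conform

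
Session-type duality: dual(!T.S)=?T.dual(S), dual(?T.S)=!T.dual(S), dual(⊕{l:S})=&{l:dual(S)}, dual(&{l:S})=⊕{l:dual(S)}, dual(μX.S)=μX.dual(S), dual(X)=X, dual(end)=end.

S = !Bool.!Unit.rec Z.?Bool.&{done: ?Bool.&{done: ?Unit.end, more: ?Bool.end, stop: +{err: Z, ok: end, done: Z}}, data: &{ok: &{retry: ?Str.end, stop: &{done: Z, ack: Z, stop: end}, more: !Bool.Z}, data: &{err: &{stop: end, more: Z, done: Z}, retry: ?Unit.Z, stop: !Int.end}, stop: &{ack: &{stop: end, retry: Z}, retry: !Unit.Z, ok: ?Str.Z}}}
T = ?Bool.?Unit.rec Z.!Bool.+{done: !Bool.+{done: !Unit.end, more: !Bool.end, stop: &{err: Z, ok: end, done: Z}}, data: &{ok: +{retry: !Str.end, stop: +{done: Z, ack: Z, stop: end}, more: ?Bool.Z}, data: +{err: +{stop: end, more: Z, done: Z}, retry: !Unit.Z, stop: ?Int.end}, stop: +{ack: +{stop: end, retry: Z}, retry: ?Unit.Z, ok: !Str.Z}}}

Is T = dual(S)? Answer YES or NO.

!Bool ‖ ?Bool  ✓
  !Unit ‖ ?Unit  ✓
    rec Z ‖ rec Z  ✓ (μ self-dual)
      ?Bool ‖ !Bool  ✓
        &{done,data} ‖ +{done,data}  ✓ labels match
          case done:
            ?Bool ‖ !Bool  ✓
              &{done,more,stop} ‖ +{done,more,stop}  ✓ labels match
                case done:
                  ?Unit ‖ !Unit  ✓
                    end ‖ end  ✓
                case more:
                  ?Bool ‖ !Bool  ✓
                    end ‖ end  ✓
                case stop:
                  +{err,ok,done} ‖ &{err,ok,done}  ✓ labels match
                    case err:
                      Z ‖ Z  ✓
                    case ok:
                      end ‖ end  ✓
                    case done:
                      Z ‖ Z  ✓
          case data:
            &{ok,data,stop} ‖ &{ok,data,stop}  ✗ choice polarity not flipped — not dual

NO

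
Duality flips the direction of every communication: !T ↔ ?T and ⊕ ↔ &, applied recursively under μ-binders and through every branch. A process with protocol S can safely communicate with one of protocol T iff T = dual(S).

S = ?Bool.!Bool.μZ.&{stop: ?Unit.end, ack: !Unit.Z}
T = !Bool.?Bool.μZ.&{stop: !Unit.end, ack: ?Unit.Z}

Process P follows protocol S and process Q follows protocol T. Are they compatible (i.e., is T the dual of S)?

NO

?Bool | !Bool  match
  !Bool | ?Bool  match
    μZ | μZ  match (μ self-dual)
      &{stop,ack} | &{stop,ack}  ✗ choice polarity not flipped — not dual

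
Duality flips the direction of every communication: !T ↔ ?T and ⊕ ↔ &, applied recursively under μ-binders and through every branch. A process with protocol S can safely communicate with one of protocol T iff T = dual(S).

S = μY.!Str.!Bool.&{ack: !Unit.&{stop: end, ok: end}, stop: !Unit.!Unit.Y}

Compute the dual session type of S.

μY = μY  (μ self-dual)
  !Str = ?Str
    !Bool = ?Bool
      &{ack,stop} = ⊕{ack,stop}  (external→internal)
        [ack]
          !Unit = ?Unit
            &{stop,ok} = ⊕{stop,ok}  (external→internal)
              [stop]
                dual(end) = end
              [ok]
                dual(end) = end
        [stop]
          !Unit = ?Unit
            !Unit = ?Unit
              dual(Y) = Y

μY.?Str.?Bool.⊕{ack: ?Unit.⊕{stop: end, ok: end}, stop: ?Unit.?Unit.Y}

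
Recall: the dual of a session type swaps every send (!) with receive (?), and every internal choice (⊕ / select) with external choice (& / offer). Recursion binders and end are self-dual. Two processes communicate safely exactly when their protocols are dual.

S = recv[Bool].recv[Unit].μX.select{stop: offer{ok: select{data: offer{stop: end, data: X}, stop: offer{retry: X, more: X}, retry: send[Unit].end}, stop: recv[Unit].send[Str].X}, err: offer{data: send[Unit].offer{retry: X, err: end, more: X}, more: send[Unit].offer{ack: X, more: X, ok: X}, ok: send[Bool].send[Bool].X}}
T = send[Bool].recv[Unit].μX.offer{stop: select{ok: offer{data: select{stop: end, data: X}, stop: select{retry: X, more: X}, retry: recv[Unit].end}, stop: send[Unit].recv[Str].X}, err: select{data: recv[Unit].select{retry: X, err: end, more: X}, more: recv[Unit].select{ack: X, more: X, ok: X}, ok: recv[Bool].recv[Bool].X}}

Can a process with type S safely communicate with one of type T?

NO

recv[Bool] ‖ send[Bool]  ✓
  recv[Unit] ‖ recv[Unit]  ✗ same direction on both sides — not dual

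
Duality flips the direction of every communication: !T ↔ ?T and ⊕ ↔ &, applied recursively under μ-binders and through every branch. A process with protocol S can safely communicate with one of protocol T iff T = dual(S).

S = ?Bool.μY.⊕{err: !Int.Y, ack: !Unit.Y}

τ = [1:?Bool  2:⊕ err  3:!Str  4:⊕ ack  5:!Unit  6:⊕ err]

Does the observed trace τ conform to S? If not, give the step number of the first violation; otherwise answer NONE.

[1] ?Bool  match  residual = μY.…
[2] ⊕ err  match  residual = !Int.μY.…
[3] got !Str, protocol expects !Int  ✗

3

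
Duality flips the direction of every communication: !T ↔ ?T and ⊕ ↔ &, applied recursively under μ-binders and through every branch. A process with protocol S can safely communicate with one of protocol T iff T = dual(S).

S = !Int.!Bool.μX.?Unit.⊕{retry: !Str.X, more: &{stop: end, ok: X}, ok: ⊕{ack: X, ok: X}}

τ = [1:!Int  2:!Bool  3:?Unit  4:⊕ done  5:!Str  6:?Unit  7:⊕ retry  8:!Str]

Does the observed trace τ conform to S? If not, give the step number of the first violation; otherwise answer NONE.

step 1: !Int  ok  now at !Bool.μX.…
step 2: !Bool  ok  now at μX.…
step 3: ?Unit  ok  now at ⊕{retry: !Str.μX.…, more: &{stop: end, ok: μX.…}, ok: ⊕{ack: μX.…, ok: μX.…}}
step 4: got ⊕ done, protocol expects ⊕ retry or ⊕ more or ⊕ ok  ✗

4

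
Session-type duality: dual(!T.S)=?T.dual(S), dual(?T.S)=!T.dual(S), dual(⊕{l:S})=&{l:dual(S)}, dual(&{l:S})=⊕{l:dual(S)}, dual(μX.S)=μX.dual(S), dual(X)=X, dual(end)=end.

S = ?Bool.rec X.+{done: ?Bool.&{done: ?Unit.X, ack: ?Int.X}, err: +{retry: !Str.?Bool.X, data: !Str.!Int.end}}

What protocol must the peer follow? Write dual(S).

?Bool = !Bool
  rec X = rec X  (μ self-dual)
    +{done,err} = &{done,err}  (select→offer)
      case done:
        ?Bool = !Bool
          &{done,ack} = +{done,ack}  (offer→select)
            case done:
              ?Unit = !Unit
                dual(X) = X
            case ack:
              ?Int = !Int
                dual(X) = X
      case err:
        +{retry,data} = &{retry,data}  (select→offer)
          case retry:
            !Str = ?Str
              ?Bool = !Bool
                dual(X) = X
          case data:
            !Str = ?Str
              !Int = ?Int
                dual(end) = end

!Bool.rec X.&{done: !Bool.+{done: !Unit.X, ack: !Int.X}, err: &{retry: ?Str.!Bool.X, data: ?Str.?Int.end}}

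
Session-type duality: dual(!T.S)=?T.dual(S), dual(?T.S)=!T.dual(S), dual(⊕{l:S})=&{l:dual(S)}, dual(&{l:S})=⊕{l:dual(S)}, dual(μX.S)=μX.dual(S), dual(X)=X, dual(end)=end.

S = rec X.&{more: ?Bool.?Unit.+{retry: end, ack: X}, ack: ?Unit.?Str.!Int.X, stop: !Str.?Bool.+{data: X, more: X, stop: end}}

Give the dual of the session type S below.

rec X.+{more: !Bool.!Unit.&{retry: end, ack: X}, ack: !Unit.!Str.?Int.X, stop: ?Str.!Bool.&{data: X, more: X, stop: end}}

rec X ↦ rec X  (μ self-dual)
  &{more,ack,stop} ↦ +{more,ack,stop}  (external→internal)
    case more:
      ?Bool ↦ !Bool
        ?Unit ↦ !Unit
          +{retry,ack} ↦ &{retry,ack}  (⊕→&)
            case retry:
              end ↦ end
            case ack:
              X ↦ X
    case ack:
      ?Unit ↦ !Unit
        ?Str ↦ !Str
          !Int ↦ ?Int
            X ↦ X
    case stop:
      !Str ↦ ?Str
        ?Bool ↦ !Bool
          +{data,more,stop} ↦ &{data,more,stop}  (⊕→&)
            case data:
              X ↦ X
            case more:
              X ↦ X
            case stop:
              end ↦ end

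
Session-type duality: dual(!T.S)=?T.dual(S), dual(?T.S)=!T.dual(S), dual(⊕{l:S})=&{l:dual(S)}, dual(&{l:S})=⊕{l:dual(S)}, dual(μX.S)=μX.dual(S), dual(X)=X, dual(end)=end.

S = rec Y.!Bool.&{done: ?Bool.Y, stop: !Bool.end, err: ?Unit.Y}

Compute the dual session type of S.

rec Y ↦ rec Y  (rec unchanged)
  !Bool ↦ ?Bool
    &{done,stop,err} ↦ +{done,stop,err}  (external→internal)
      [done]
        ?Bool ↦ !Bool
          Y self-dual
      [stop]
        !Bool ↦ ?Bool
          end self-dual
      [err]
        ?Unit ↦ !Unit
          Y self-dual

rec Y.?Bool.+{done: !Bool.Y, stop: ?Bool.end, err: !Unit.Y}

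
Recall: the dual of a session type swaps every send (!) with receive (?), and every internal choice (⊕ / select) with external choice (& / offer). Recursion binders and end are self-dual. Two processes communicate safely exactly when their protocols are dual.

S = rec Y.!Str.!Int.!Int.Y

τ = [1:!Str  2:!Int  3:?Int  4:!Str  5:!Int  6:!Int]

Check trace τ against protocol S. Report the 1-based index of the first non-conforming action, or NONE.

step 1: !Str  match  cont: !Int.!Int.rec Y.…
step 2: !Int  match  cont: !Int.rec Y.…
step 3: got ?Int, protocol expects !Int  ✗

3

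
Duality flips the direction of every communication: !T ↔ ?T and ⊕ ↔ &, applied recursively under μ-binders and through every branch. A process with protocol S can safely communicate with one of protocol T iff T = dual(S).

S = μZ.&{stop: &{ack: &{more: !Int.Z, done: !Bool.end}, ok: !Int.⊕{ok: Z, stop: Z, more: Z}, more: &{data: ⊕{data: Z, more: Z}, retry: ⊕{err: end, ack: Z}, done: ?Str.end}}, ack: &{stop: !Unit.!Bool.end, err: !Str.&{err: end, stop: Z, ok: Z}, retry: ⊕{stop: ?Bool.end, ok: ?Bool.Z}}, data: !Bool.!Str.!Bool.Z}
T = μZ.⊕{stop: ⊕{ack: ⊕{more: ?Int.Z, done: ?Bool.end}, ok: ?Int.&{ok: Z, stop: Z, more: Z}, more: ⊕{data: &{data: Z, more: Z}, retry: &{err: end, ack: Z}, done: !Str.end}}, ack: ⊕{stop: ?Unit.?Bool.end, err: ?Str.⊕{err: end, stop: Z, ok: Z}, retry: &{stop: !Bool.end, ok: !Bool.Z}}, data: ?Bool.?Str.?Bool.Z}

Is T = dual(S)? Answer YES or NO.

YES

μZ | μZ  match (μ self-dual)
  &{stop,ack,data} | ⊕{stop,ack,data}  match labels match
    case stop:
      &{ack,ok,more} | ⊕{ack,ok,more}  match labels match
        case ack:
          &{more,done} | ⊕{more,done}  match labels match
            case more:
              !Int | ?Int  match
                Z | Z  match
            case done:
              !Bool | ?Bool  match
                end | end  match
        case ok:
          !Int | ?Int  match
            ⊕{ok,stop,more} | &{ok,stop,more}  match labels match
              case ok:
                Z | Z  match
              case stop:
                Z | Z  match
              case more:
                Z | Z  match
        case more:
          &{data,retry,done} | ⊕{data,retry,done}  match labels match
            case data:
              ⊕{data,more} | &{data,more}  match labels match
                case data:
                  Z | Z  match
                case more:
                  Z | Z  match
            case retry:
              ⊕{err,ack} | &{err,ack}  match labels match
                case err:
                  end | end  match
                case ack:
                  Z | Z  match
            case done:
              ?Str | !Str  match
                end | end  match
    case ack:
      &{stop,err,retry} | ⊕{stop,err,retry}  match labels match
        case stop:
          !Unit | ?Unit  match
            !Bool | ?Bool  match
              end | end  match
        case err:
          !Str | ?Str  match
            &{err,stop,ok} | ⊕{err,stop,ok}  match labels match
              case err:
                end | end  match
              case stop:
                Z | Z  match
              case ok:
                Z | Z  match
        case retry:
          ⊕{stop,ok} | &{stop,ok}  match labels match
            case stop:
              ?Bool | !Bool  match
                end | end  match
            case ok:
              ?Bool | !Bool  match
                Z | Z  match
    case data:
      !Bool | ?Bool  match
        !Str | ?Str  match
          !Bool | ?Bool  match
            Z | Z  match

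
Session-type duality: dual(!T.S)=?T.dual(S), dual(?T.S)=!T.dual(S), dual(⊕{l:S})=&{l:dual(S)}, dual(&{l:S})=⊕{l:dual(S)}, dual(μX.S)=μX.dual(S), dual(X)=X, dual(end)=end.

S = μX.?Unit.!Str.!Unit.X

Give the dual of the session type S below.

μX ↦ μX  (binder kept)
  ?Unit ↦ !Unit
    !Str ↦ ?Str
      !Unit ↦ ?Unit
        X self-dual

μX.!Unit.?Str.?Unit.X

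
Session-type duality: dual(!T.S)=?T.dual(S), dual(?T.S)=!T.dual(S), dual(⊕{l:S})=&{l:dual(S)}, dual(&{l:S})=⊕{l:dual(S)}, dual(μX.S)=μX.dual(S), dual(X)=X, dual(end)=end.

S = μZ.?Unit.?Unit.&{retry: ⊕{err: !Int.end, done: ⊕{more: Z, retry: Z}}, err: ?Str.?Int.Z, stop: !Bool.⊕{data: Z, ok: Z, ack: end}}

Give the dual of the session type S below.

μZ → μZ  (μ self-dual)
  ?Unit → !Unit
    ?Unit → !Unit
      &{retry,err,stop} → ⊕{retry,err,stop}  (offer→select)
        • retry:
          ⊕{err,done} → &{err,done}  (internal→external)
            • err:
              !Int → ?Int
                end ↦ end
            • done:
              ⊕{more,retry} → &{more,retry}  (internal→external)
                • more:
                  Z ↦ Z
                • retry:
                  Z ↦ Z
        • err:
          ?Str → !Str
            ?Int → !Int
              Z ↦ Z
        • stop:
          !Bool → ?Bool
            ⊕{data,ok,ack} → &{data,ok,ack}  (internal→external)
              • data:
                Z ↦ Z
              • ok:
                Z ↦ Z
              • ack:
                end ↦ end

μZ.!Unit.!Unit.⊕{retry: &{err: ?Int.end, done: &{more: Z, retry: Z}}, err: !Str.!Int.Z, stop: ?Bool.&{data: Z, ok: Z, ack: end}}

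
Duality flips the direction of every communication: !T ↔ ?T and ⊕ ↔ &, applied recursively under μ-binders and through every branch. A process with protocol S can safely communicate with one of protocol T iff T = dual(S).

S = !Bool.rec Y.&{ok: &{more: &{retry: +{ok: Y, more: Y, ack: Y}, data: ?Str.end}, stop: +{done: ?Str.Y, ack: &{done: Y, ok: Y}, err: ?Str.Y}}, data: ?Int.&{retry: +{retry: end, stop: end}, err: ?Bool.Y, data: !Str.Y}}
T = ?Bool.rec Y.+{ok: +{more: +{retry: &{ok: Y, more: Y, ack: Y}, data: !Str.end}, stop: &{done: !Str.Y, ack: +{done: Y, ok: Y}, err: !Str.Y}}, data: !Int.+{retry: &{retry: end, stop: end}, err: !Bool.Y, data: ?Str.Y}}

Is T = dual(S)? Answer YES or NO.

!Bool | ?Bool  match
  rec Y | rec Y  match (μ self-dual)
    &{ok,data} | +{ok,data}  match label sets agree
      [ok]
        &{more,stop} | +{more,stop}  match label sets agree
          [more]
            &{retry,data} | +{retry,data}  match label sets agree
              [retry]
                +{ok,more,ack} | &{ok,more,ack}  match label sets agree
                  [ok]
                    Y | Y  match
                  [more]
                    Y | Y  match
                  [ack]
                    Y | Y  match
              [data]
                ?Str | !Str  match
                  end | end  match
          [stop]
            +{done,ack,err} | &{done,ack,err}  match label sets agree
              [done]
                ?Str | !Str  match
                  Y | Y  match
              [ack]
                &{done,ok} | +{done,ok}  match label sets agree
                  [done]
                    Y | Y  match
                  [ok]
                    Y | Y  match
              [err]
                ?Str | !Str  match
                  Y | Y  match
      [data]
        ?Int | !Int  match
          &{retry,err,data} | +{retry,err,data}  match label sets agree
            [retry]
              +{retry,stop} | &{retry,stop}  match label sets agree
                [retry]
                  end | end  match
                [stop]
                  end | end  match
            [err]
              ?Bool | !Bool  match
                Y | Y  match
            [data]
              !Str | ?Str  match
                Y | Y  match

YES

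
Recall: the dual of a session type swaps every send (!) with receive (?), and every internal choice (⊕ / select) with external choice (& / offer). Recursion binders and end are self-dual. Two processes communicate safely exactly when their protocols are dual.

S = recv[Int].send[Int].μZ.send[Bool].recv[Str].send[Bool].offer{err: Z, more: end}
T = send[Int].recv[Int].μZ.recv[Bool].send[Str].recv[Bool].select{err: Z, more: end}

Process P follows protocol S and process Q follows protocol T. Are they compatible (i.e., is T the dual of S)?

recv[Int] ‖ send[Int]  ✓
  send[Int] ‖ recv[Int]  ✓
    μZ ‖ μZ  ✓ (μ self-dual)
      send[Bool] ‖ recv[Bool]  ✓
        recv[Str] ‖ send[Str]  ✓
          send[Bool] ‖ recv[Bool]  ✓
            offer{err,more} ‖ select{err,more}  ✓ label sets agree
              • err:
                Z ‖ Z  ✓
              • more:
                end ‖ end  ✓

YES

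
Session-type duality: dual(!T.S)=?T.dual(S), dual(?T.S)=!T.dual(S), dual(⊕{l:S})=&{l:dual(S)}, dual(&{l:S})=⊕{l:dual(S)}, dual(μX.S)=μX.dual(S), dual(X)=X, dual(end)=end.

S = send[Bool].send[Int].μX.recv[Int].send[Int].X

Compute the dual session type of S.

send[Bool] → recv[Bool]
  send[Int] → recv[Int]
    μX → μX  (μ self-dual)
      recv[Int] → send[Int]
        send[Int] → recv[Int]
          dual(X) = X

recv[Bool].recv[Int].μX.send[Int].recv[Int].X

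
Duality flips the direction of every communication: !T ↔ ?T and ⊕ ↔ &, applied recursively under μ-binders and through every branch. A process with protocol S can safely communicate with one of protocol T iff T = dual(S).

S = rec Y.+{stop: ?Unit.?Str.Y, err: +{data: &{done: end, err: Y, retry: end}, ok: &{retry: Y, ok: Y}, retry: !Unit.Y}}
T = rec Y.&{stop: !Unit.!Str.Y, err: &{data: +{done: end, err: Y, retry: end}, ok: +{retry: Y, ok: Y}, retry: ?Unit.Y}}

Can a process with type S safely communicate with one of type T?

rec Y | rec Y  match (binder kept)
  +{stop,err} | &{stop,err}  match same labels
    case stop:
      ?Unit | !Unit  match
        ?Str | !Str  match
          Y | Y  match
    case err:
      +{data,ok,retry} | &{data,ok,retry}  match same labels
        case data:
          &{done,err,retry} | +{done,err,retry}  match same labels
            case done:
              end | end  match
            case err:
              Y | Y  match
            case retry:
              end | end  match
        case ok:
          &{retry,ok} | +{retry,ok}  match same labels
            case retry:
              Y | Y  match
            case ok:
              Y | Y  match
        case retry:
          !Unit | ?Unit  match
            Y | Y  match

YES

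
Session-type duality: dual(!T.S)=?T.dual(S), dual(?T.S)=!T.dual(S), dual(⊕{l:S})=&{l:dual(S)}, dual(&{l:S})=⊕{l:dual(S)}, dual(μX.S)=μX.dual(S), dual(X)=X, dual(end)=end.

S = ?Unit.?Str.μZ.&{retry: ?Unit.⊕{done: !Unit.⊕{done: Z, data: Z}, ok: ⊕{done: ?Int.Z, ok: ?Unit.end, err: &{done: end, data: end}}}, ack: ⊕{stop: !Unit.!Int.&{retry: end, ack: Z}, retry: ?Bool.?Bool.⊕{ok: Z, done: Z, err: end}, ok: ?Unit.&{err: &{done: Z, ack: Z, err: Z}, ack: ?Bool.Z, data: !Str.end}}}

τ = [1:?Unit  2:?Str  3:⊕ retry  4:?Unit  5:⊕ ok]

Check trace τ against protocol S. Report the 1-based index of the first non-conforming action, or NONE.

3

[1] ?Unit  ok  now at ?Str.μZ.…
[2] ?Str  ok  now at μZ.…
[3] got ⊕ retry, protocol expects & retry or & ack  ✗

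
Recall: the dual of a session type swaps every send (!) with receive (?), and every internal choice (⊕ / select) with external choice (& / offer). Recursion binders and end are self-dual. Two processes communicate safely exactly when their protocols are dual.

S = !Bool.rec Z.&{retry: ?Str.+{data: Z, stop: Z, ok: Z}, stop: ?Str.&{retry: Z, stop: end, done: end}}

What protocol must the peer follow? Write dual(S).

!Bool = ?Bool
  rec Z = rec Z  (μ self-dual)
    &{retry,stop} = +{retry,stop}  (external→internal)
      case retry:
        ?Str = !Str
          +{data,stop,ok} = &{data,stop,ok}  (select→offer)
            case data:
              dual(Z) = Z
            case stop:
              dual(Z) = Z
            case ok:
              dual(Z) = Z
      case stop:
        ?Str = !Str
          &{retry,stop,done} = +{retry,stop,done}  (external→internal)
            case retry:
              dual(Z) = Z
            case stop:
              dual(end) = end
            case done:
              dual(end) = end

?Bool.rec Z.+{retry: !Str.&{data: Z, stop: Z, ok: Z}, stop: !Str.+{retry: Z, stop: end, done: end}}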